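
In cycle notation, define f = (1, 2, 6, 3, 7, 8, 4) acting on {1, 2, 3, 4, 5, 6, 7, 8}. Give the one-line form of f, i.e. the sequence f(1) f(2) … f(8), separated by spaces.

Image by image: 1→2, 2→6, 3→7, 4→1, 5→5, 6→3, 7→8, 8→4.
So the one-line form is 2 6 7 1 5 3 8 4.

2 6 7 1 5 3 8 4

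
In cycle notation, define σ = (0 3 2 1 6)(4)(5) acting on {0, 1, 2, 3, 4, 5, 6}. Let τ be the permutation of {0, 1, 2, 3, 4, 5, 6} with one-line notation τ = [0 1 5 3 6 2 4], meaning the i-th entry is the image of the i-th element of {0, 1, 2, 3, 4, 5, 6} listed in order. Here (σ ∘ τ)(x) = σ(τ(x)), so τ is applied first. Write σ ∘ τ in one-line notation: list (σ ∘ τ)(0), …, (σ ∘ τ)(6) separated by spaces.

(σ ∘ τ)(x) = σ(τ(x)). Computing each image: σ(τ(0)) = σ(0) = 3, σ(τ(1)) = σ(1) = 6, σ(τ(2)) = σ(5) = 5, σ(τ(3)) = σ(3) = 2, σ(τ(4)) = σ(6) = 0, σ(τ(5)) = σ(2) = 1, σ(τ(6)) = σ(4) = 4.
Hence σ ∘ τ = [3 6 5 2 0 1 4].

3 6 5 2 0 1 4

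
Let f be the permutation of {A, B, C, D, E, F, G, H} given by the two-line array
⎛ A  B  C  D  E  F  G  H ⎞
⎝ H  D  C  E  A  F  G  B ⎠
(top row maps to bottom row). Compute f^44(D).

B

Tracing D → E → … returns to D after 5 steps, so D lies in a 5-cycle (A H B D E).
On a 5-cycle, f^5 is the identity, so f^44 = f^4 there (44 ≡ 4 mod 5).
Advancing 4 steps from D: D → E → A → H → B.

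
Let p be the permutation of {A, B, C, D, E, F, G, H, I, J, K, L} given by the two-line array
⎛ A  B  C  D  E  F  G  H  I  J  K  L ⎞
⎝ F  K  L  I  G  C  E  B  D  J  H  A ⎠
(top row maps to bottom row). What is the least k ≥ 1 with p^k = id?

12

Decomposing into disjoint cycles gives cycle lengths 4, 3, 2, 2, 1.
Since disjoint cycles commute, ord(p) = lcm(4, 3, 2, 2) = 12.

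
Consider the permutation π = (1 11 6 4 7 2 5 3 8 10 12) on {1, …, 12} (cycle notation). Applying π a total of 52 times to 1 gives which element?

1 lies in the 11-cycle (1 11 6 4 7 2 5 3 8 10 12).
Powers repeat with period 11 on this cycle, and 52 mod 11 = 8, so π^52(1) = π^8(1).
Stepping 8 places around the cycle: 1 → 11 → 6 → 4 → 7 → 2 → 5 → 3 → 8.

8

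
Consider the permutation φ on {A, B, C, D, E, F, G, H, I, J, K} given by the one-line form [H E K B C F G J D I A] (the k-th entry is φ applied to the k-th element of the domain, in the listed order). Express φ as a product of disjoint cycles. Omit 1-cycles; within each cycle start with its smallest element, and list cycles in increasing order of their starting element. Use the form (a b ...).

Start at A and follow images: A → H → J → I → D → B → E → C → K → A, giving the cycle (A H J I D B E C K).
Repeating from the next unused element and collecting all non-trivial cycles gives (A H J I D B E C K).

(A H J I D B E C K)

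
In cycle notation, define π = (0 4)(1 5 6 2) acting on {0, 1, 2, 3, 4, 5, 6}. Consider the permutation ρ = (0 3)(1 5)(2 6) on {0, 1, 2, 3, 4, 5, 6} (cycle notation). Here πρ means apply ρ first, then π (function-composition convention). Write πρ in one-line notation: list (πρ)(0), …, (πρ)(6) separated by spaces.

3 6 2 4 0 5 1

For each element, apply ρ then π: 0 → 3 → 3; 1 → 5 → 6; 2 → 6 → 2; 3 → 0 → 4; 4 → 4 → 0; 5 → 1 → 5; 6 → 2 → 1.
Collecting the images, πρ = [3 6 2 4 0 5 1].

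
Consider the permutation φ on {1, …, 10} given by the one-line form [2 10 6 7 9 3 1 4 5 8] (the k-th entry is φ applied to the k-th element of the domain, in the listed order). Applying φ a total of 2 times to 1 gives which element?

10

Tracing 1 → 2 → … returns to 1 after 6 steps, so 1 lies in a 6-cycle (1, 2, 10, 8, 4, 7).
Advancing 2 steps from 1: 1 → 2 → 10.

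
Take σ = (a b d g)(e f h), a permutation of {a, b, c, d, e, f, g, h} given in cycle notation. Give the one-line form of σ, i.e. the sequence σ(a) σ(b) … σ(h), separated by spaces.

Reading each image from the cycles: a→b, b→d, c→c, d→g, e→f, f→h, g→a, h→e.
Listing these in domain order gives b d c g f h a e.

b d c g f h a e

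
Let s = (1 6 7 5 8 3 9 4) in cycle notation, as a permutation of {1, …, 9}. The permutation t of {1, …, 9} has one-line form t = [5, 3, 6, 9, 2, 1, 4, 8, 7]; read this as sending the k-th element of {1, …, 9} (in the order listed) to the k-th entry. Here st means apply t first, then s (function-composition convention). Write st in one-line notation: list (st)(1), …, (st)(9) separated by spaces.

(st)(x) = s(t(x)). Computing each image: s(t(1)) = s(5) = 8, s(t(2)) = s(3) = 9, s(t(3)) = s(6) = 7, s(t(4)) = s(9) = 4, s(t(5)) = s(2) = 2, s(t(6)) = s(1) = 6, s(t(7)) = s(4) = 1, s(t(8)) = s(8) = 3, s(t(9)) = s(7) = 5.
Hence st = [8 9 7 4 2 6 1 3 5].

8 9 7 4 2 6 1 3 5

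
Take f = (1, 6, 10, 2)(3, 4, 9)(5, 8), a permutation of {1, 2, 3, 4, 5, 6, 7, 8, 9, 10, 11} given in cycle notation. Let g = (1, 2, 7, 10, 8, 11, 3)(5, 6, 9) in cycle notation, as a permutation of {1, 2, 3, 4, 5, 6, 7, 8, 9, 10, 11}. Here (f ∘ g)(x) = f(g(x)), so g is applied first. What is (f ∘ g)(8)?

11

g(8) = 11, then f(11) = 11; composing gives (f ∘ g)(8) = 11.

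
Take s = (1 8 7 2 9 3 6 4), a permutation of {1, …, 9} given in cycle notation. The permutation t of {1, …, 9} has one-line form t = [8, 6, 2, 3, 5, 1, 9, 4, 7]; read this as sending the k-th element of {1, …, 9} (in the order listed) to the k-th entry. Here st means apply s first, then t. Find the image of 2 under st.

7

First apply s: s(2) = 9, then t(9) = 7. Thus (st)(2) = 7.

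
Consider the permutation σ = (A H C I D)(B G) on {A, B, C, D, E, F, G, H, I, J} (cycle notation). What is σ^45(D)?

D lies in the 5-cycle (A H C I D).
Since the cycle has length 5, σ^45 acts on it the same as σ^0 (45 mod 5 = 0).
So σ^45(D) = D.

D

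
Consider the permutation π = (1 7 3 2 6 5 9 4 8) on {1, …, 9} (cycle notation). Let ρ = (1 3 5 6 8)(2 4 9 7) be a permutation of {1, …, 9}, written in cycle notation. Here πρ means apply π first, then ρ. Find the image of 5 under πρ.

7

(πρ)(5) = ρ(π(5)). π(5) = 9, then ρ(9) = 7. So (πρ)(5) = 7.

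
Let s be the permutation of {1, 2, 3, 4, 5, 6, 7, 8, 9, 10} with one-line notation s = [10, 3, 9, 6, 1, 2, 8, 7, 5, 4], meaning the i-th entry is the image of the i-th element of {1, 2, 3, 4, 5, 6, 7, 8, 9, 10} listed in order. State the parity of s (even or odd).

even

In disjoint-cycle form the cycle lengths are 8, 2.
A cycle of length ℓ contributes ℓ−1 transpositions, so s is a product of 7 + 1 = 8 transpositions — even.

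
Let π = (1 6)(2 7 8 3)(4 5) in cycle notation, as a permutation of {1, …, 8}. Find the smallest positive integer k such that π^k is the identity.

4

The cycle type of π is (4, 2, 2).
The order of π is the least common multiple of its cycle lengths: lcm(4, 2, 2) = 4.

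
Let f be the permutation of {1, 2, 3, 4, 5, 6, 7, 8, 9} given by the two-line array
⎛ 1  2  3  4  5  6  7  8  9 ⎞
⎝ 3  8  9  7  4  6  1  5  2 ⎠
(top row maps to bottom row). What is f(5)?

The entry below 5 in the array is 4, so f(5) = 4.

4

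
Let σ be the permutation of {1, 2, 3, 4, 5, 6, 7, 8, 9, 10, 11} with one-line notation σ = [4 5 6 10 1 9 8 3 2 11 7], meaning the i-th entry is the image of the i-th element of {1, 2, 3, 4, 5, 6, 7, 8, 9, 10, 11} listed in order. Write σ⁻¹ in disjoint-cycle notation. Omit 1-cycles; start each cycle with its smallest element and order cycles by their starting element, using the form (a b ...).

The cycle decomposition of σ is (1 4 10 11 7 8 3 6 9 2 5).
Reversing each cycle (and rotating so the smallest element leads) gives σ⁻¹ = (1 5 2 9 6 3 8 7 11 10 4).

(1 5 2 9 6 3 8 7 11 10 4)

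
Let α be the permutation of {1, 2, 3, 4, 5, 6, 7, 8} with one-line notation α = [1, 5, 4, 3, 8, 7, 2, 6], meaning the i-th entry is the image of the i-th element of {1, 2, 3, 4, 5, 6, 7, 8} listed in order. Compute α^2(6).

Tracing 6 → 7 → … returns to 6 after 5 steps, so 6 lies in a 5-cycle (2, 5, 8, 6, 7).
Advancing 2 steps from 6: 6 → 7 → 2.

2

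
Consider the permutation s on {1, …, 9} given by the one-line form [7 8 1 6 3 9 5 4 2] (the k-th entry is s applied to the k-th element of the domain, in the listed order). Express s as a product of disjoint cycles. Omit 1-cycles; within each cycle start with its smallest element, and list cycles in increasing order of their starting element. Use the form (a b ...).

From 1: 1 → 7 → 5 → 3 → 1, closing the cycle (1 7 5 3).
Repeating from the next unused element and collecting all non-trivial cycles gives (1 7 5 3)(2 8 4 6 9).

(1 7 5 3)(2 8 4 6 9)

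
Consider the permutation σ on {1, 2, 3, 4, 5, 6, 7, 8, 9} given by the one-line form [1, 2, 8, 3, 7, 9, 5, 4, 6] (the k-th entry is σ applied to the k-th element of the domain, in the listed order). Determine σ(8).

8 is element number 8 of the domain, and entry number 8 of the one-line form is 4, so σ(8) = 4.

4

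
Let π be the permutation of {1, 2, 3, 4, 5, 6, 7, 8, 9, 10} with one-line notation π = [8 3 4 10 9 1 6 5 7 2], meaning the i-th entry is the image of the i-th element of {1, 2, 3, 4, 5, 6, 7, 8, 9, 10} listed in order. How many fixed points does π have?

0

No element satisfies π(x) = x, so there are 0 fixed points.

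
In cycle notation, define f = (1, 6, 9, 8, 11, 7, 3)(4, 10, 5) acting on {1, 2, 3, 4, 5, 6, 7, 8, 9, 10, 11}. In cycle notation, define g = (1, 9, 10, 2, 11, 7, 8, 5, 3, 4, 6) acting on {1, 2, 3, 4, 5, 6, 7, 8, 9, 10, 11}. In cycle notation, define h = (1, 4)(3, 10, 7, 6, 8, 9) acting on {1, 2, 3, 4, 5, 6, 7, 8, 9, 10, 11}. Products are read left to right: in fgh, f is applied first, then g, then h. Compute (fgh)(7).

1

(fgh)(7) = h(g(f(7))). f(7) = 3, then g(3) = 4, then h(4) = 1, so the result is 1.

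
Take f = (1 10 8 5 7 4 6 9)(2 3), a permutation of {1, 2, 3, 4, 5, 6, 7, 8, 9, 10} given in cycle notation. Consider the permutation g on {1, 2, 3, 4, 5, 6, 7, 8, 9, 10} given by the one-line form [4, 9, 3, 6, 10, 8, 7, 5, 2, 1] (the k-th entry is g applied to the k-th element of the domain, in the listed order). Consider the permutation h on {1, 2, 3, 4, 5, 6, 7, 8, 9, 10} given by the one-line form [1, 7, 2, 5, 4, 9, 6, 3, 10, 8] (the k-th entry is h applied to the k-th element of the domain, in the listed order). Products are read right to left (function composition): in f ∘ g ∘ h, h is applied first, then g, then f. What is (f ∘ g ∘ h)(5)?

9

Apply the permutations in order: h(5) = 4, then g(4) = 6, then f(6) = 9. So (f ∘ g ∘ h)(5) = 9.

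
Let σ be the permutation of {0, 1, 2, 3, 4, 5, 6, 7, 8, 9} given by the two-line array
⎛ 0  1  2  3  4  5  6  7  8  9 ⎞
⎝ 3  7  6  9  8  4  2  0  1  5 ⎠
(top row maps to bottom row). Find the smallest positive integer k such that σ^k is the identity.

8

Decomposing into disjoint cycles gives cycle lengths 8, 2.
The order of σ is the least common multiple of its cycle lengths: lcm(8, 2) = 8.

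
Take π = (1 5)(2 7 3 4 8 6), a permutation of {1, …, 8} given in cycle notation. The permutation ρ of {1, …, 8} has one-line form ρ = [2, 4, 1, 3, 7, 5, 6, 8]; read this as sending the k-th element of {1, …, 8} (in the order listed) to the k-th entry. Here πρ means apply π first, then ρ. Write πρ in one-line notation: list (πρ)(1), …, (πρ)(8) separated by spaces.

(πρ)(x) = ρ(π(x)). Computing each image: ρ(π(1)) = ρ(5) = 7, ρ(π(2)) = ρ(7) = 6, ρ(π(3)) = ρ(4) = 3, ρ(π(4)) = ρ(8) = 8, ρ(π(5)) = ρ(1) = 2, ρ(π(6)) = ρ(2) = 4, ρ(π(7)) = ρ(3) = 1, ρ(π(8)) = ρ(6) = 5.
Hence πρ = [7 6 3 8 2 4 1 5].

7 6 3 8 2 4 1 5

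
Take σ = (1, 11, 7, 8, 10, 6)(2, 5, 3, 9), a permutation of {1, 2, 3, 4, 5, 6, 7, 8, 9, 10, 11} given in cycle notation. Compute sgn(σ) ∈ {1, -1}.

The cycle lengths are 6, 4, 1.
A cycle is odd iff its length is even; σ has 2 even-length cycles, so sgn(σ) = (−1)^2 and σ is even.

1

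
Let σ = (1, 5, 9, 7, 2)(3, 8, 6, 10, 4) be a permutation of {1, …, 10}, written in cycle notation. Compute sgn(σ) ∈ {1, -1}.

1

The cycle lengths are 5, 5.
A cycle of length ℓ contributes ℓ−1 transpositions, so σ is a product of 4 + 4 = 8 transpositions — even.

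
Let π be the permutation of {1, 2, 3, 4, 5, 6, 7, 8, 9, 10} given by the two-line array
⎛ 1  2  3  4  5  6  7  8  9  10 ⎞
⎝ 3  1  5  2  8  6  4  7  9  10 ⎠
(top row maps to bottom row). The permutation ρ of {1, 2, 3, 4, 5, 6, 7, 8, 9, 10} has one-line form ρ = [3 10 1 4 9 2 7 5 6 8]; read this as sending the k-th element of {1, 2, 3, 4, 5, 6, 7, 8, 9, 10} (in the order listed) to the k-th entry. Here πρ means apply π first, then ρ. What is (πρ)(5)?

5

π(5) = 8, then ρ(8) = 5; composing gives (πρ)(5) = 5.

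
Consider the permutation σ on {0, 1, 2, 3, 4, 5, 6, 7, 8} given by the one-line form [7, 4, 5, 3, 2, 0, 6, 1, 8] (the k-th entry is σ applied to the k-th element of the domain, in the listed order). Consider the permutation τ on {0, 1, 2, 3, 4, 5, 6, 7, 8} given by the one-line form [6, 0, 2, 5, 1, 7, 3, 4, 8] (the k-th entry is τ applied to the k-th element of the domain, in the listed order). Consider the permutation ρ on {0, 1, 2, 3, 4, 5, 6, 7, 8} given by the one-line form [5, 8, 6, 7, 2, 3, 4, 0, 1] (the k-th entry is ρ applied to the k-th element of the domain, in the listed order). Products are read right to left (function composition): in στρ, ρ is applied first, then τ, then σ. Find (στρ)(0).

Chase 0: ρ(0) = 5; τ(5) = 7; σ(7) = 1. Hence (στρ)(0) = 1.

1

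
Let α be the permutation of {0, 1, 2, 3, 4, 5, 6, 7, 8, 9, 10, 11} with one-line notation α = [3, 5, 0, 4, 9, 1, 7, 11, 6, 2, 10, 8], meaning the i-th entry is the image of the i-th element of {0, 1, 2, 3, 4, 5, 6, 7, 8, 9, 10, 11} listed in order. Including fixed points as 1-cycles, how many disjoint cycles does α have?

The cycle decomposition is (0, 3, 4, 9, 2)(1, 5)(6, 7, 11, 8)(10), which has 4 cycles (counting 1-cycles).

4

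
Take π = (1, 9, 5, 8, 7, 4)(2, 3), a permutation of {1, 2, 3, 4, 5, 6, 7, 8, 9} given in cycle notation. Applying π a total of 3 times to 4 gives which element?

4 lies in the 6-cycle (1, 9, 5, 8, 7, 4).
Stepping 3 places around the cycle: 4 → 1 → 9 → 5.

5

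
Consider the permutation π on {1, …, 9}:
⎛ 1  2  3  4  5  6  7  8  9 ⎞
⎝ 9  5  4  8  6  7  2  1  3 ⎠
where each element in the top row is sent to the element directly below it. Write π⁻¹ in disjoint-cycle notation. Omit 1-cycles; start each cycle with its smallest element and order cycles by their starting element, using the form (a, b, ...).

The cycle decomposition of π is (1, 9, 3, 4, 8)(2, 5, 6, 7).
Reversing each cycle (and rotating so the smallest element leads) gives π⁻¹ = (1, 8, 4, 3, 9)(2, 7, 6, 5).

(1, 8, 4, 3, 9)(2, 7, 6, 5)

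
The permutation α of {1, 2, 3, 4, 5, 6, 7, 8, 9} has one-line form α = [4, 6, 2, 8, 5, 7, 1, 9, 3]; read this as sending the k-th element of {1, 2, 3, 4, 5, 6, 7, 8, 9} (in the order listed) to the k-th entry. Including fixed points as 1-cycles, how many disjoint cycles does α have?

The cycle decomposition is (1 4 8 9 3 2 6 7)(5), which has 2 cycles (counting 1-cycles).

2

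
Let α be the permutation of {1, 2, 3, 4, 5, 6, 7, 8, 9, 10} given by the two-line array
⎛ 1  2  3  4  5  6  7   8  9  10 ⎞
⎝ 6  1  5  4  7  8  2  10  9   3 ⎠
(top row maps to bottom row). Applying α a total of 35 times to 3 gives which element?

Tracing 3 → 5 → … returns to 3 after 8 steps, so 3 lies in an 8-cycle (1, 6, 8, 10, 3, 5, 7, 2).
Since the cycle has length 8, α^35 acts on it the same as α^3 (35 mod 8 = 3).
Advancing 3 steps from 3: 3 → 5 → 7 → 2.

2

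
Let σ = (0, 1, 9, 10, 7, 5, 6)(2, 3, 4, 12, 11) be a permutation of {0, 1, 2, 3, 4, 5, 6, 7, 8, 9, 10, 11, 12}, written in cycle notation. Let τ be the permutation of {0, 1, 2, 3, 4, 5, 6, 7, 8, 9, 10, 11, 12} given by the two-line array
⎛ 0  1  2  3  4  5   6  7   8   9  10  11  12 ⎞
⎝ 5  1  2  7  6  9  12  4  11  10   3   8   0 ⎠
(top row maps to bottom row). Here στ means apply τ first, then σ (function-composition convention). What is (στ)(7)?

τ(7) = 4, then σ(4) = 12; composing gives (στ)(7) = 12.

12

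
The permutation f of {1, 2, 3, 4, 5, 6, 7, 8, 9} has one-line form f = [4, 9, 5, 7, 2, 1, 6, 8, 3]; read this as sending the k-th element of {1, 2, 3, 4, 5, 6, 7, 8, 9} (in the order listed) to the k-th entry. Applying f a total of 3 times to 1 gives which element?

6

Tracing 1 → 4 → … returns to 1 after 4 steps, so 1 lies in a 4-cycle (1, 4, 7, 6).
Advancing 3 steps from 1: 1 → 4 → 7 → 6.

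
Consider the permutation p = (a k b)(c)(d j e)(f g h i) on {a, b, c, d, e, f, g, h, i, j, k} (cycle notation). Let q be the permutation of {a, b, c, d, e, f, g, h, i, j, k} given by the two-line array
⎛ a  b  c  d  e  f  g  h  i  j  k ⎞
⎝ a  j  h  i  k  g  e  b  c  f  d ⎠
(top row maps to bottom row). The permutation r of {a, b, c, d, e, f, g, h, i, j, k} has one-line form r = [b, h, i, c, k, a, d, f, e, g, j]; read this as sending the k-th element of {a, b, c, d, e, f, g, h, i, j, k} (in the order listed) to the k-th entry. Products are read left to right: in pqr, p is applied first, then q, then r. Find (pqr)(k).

g

Chase k: p(k) = b; q(b) = j; r(j) = g. Hence (pqr)(k) = g.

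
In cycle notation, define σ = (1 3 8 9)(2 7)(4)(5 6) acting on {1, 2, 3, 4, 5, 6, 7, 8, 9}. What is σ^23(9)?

9 lies in the 4-cycle (1 3 8 9).
Powers repeat with period 4 on this cycle, and 23 mod 4 = 3, so σ^23(9) = σ^3(9).
Stepping 3 places around the cycle: 9 → 1 → 3 → 8.

8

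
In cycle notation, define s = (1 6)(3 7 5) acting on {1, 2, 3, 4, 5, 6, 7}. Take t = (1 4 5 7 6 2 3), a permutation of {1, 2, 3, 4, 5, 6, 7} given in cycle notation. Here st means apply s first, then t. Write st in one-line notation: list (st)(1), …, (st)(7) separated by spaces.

2 3 6 5 1 4 7

(st)(x) = t(s(x)). Computing each image: t(s(1)) = t(6) = 2, t(s(2)) = t(2) = 3, t(s(3)) = t(7) = 6, t(s(4)) = t(4) = 5, t(s(5)) = t(3) = 1, t(s(6)) = t(1) = 4, t(s(7)) = t(5) = 7.
Hence st = [2 3 6 5 1 4 7].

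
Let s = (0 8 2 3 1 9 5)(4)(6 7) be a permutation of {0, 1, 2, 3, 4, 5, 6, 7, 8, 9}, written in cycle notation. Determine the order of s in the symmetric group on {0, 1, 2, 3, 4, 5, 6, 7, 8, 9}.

14

The disjoint cycles have lengths 7, 2, 1.
The order is lcm(7, 2) = 14.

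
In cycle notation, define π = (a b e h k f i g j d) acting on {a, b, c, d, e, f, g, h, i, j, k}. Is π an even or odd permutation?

odd

The cycle lengths are 10, 1.
A cycle is odd iff its length is even; π has 1 even-length cycle, so sgn(π) = (−1)^1 and π is odd.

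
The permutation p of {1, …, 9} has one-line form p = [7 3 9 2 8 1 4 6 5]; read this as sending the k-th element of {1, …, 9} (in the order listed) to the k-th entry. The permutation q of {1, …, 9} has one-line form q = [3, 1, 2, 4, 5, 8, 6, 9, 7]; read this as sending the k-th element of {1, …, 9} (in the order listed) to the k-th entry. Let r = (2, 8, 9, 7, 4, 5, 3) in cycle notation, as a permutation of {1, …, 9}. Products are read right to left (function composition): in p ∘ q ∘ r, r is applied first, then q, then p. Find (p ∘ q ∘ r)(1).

9

Apply the permutations in order: r(1) = 1, then q(1) = 3, then p(3) = 9. So (p ∘ q ∘ r)(1) = 9.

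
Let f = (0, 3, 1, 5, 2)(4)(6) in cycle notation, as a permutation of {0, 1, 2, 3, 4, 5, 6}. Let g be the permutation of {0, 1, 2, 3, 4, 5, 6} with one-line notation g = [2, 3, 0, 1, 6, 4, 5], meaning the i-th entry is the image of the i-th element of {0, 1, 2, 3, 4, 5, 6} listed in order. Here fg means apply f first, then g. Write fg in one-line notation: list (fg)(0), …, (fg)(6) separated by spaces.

1 4 2 3 6 0 5

(fg)(x) = g(f(x)). Computing each image: g(f(0)) = g(3) = 1, g(f(1)) = g(5) = 4, g(f(2)) = g(0) = 2, g(f(3)) = g(1) = 3, g(f(4)) = g(4) = 6, g(f(5)) = g(2) = 0, g(f(6)) = g(6) = 5.
Hence fg = [1 4 2 3 6 0 5].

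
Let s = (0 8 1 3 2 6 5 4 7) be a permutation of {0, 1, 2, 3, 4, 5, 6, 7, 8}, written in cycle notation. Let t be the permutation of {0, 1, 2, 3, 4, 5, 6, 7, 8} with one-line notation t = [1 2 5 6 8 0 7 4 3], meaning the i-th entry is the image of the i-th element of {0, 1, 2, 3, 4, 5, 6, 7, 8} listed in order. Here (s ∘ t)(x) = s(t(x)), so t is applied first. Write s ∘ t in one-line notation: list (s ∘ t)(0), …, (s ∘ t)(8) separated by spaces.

(s ∘ t)(x) = s(t(x)). Computing each image: s(t(0)) = s(1) = 3, s(t(1)) = s(2) = 6, s(t(2)) = s(5) = 4, s(t(3)) = s(6) = 5, s(t(4)) = s(8) = 1, s(t(5)) = s(0) = 8, s(t(6)) = s(7) = 0, s(t(7)) = s(4) = 7, s(t(8)) = s(3) = 2.
Hence s ∘ t = [3 6 4 5 1 8 0 7 2].

3 6 4 5 1 8 0 7 2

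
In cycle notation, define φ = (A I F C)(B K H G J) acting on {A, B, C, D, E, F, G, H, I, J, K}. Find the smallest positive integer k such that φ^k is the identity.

The disjoint cycles have lengths 5, 4, 1, 1.
The order is lcm(5, 4) = 20.

20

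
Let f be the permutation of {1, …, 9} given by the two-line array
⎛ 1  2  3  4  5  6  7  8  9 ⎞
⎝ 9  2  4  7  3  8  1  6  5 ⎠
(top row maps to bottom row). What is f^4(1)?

4

Tracing 1 → 9 → … returns to 1 after 6 steps, so 1 lies in a 6-cycle (1 9 5 3 4 7).
Advancing 4 steps from 1: 1 → 9 → 5 → 3 → 4.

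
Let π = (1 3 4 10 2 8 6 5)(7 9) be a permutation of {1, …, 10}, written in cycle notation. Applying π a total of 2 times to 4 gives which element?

4 lies in the 8-cycle (1 3 4 10 2 8 6 5).
Advancing 2 steps from 4: 4 → 10 → 2.

2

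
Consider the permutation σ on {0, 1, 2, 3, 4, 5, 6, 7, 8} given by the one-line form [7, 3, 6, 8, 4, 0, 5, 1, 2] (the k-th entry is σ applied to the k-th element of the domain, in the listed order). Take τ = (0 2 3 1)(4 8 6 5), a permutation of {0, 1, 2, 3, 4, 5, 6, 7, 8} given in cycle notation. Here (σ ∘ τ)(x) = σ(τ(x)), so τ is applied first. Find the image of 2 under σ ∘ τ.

τ(2) = 3, then σ(3) = 8; composing gives (σ ∘ τ)(2) = 8.

8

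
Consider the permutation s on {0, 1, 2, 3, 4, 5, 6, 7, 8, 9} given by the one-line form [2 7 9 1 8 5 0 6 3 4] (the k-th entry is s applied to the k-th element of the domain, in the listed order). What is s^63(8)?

8

Tracing 8 → 3 → … returns to 8 after 9 steps, so 8 lies in a 9-cycle (0, 2, 9, 4, 8, 3, 1, 7, 6).
On a 9-cycle, s^9 is the identity, so s^63 = s^0 there (63 ≡ 0 mod 9).
So s^63(8) = 8.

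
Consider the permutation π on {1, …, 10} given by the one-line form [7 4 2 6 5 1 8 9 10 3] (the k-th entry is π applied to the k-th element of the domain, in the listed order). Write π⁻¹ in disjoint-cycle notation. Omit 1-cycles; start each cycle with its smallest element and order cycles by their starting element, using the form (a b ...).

First write π in disjoint cycles: (1 7 8 9 10 3 2 4 6).
Reversing each cycle (and rotating so the smallest element leads) gives π⁻¹ = (1 6 4 2 3 10 9 8 7).

(1 6 4 2 3 10 9 8 7)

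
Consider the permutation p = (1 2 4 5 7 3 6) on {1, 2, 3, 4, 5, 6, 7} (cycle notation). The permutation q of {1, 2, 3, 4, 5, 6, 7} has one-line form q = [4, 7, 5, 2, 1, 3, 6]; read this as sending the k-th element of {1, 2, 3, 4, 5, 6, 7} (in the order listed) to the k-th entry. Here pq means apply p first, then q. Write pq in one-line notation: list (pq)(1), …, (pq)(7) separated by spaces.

(pq)(x) = q(p(x)). Computing each image: q(p(1)) = q(2) = 7, q(p(2)) = q(4) = 2, q(p(3)) = q(6) = 3, q(p(4)) = q(5) = 1, q(p(5)) = q(7) = 6, q(p(6)) = q(1) = 4, q(p(7)) = q(3) = 5.
Hence pq = [7 2 3 1 6 4 5].

7 2 3 1 6 4 5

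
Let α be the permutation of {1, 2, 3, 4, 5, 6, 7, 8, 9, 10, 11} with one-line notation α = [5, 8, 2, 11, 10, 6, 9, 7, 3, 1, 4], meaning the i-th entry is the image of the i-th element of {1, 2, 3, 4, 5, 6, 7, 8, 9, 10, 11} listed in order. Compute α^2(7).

3

Tracing 7 → 9 → … returns to 7 after 5 steps, so 7 lies in a 5-cycle (2 8 7 9 3).
Advancing 2 steps from 7: 7 → 9 → 3.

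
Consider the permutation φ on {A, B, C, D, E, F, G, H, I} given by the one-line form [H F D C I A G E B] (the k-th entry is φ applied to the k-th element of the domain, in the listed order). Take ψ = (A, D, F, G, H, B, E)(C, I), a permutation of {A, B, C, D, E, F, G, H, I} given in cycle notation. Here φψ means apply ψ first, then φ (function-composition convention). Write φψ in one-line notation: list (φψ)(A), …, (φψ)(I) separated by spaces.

C I B A H G E F D

Chase each element through ψ then φ: A → D → C; B → E → I; C → I → B; D → F → A; E → A → H; F → G → G; G → H → E; H → B → F; I → C → D.
So φψ in one-line form is C I B A H G E F D.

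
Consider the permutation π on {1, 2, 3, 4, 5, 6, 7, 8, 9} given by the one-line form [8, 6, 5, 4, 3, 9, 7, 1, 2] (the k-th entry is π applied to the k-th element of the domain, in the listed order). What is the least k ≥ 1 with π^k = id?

The disjoint-cycle form of π has cycle lengths 3, 2, 2, 1, 1.
Since disjoint cycles commute, ord(π) = lcm(3, 2, 2) = 6.

6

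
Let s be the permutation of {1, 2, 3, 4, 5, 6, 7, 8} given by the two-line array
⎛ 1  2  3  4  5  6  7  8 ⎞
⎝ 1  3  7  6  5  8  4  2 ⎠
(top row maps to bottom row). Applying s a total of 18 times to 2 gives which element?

2

Tracing 2 → 3 → … returns to 2 after 6 steps, so 2 lies in a 6-cycle (2 3 7 4 6 8).
On a 6-cycle, s^6 is the identity, so s^18 = s^0 there (18 ≡ 0 mod 6).
So s^18(2) = 2.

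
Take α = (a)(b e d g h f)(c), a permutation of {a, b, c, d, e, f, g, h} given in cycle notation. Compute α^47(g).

d

g lies in the 6-cycle (b e d g h f).
On a 6-cycle, α^6 is the identity, so α^47 = α^5 there (47 ≡ 5 mod 6).
Stepping 5 places around the cycle: g → h → f → b → e → d.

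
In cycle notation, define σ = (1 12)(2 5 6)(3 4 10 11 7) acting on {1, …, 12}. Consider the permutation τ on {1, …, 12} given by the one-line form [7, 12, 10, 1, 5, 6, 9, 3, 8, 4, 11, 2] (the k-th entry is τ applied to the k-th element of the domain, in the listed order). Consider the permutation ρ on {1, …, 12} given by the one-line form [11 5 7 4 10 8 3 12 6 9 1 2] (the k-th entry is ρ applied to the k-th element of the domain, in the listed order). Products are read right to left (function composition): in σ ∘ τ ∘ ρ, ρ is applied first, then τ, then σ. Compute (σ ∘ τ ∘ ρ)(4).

Chase 4: ρ(4) = 4; τ(4) = 1; σ(1) = 12. Hence (σ ∘ τ ∘ ρ)(4) = 12.

12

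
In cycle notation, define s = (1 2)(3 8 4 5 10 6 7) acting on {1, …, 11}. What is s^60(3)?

10

3 lies in the 7-cycle (3 8 4 5 10 6 7).
Powers repeat with period 7 on this cycle, and 60 mod 7 = 4, so s^60(3) = s^4(3).
Stepping 4 places around the cycle: 3 → 8 → 4 → 5 → 10.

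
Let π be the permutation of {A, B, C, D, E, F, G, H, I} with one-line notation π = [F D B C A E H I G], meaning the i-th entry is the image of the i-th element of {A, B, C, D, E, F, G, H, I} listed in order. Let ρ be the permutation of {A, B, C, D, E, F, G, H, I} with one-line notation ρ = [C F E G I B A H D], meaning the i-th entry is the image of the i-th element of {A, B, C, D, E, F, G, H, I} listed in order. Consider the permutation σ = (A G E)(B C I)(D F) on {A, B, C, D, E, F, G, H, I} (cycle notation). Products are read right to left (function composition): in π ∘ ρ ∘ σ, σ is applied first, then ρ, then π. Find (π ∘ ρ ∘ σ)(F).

H

Apply the permutations in order: σ(F) = D, then ρ(D) = G, then π(G) = H. So (π ∘ ρ ∘ σ)(F) = H.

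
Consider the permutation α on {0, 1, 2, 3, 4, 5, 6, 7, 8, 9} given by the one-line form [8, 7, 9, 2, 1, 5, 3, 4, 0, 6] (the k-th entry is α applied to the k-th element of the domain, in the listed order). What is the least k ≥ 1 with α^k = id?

Decomposing into disjoint cycles gives cycle lengths 4, 3, 2, 1.
The order of α is the least common multiple of its cycle lengths: lcm(4, 3, 2) = 12.

12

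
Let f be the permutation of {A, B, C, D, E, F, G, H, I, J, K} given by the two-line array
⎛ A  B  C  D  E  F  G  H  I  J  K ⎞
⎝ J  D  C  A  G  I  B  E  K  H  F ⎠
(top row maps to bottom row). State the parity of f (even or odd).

even

In disjoint-cycle form the cycle lengths are 7, 3, 1.
A cycle of length ℓ contributes ℓ−1 transpositions, so f is a product of 6 + 2 = 8 transpositions — even.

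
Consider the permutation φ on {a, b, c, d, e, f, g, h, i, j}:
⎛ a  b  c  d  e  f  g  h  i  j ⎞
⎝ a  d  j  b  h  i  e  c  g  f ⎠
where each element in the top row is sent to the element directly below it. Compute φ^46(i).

c

Tracing i → g → … returns to i after 7 steps, so i lies in a 7-cycle (c, j, f, i, g, e, h).
Since the cycle has length 7, φ^46 acts on it the same as φ^4 (46 mod 7 = 4).
Stepping 4 places around the cycle: i → g → e → h → c.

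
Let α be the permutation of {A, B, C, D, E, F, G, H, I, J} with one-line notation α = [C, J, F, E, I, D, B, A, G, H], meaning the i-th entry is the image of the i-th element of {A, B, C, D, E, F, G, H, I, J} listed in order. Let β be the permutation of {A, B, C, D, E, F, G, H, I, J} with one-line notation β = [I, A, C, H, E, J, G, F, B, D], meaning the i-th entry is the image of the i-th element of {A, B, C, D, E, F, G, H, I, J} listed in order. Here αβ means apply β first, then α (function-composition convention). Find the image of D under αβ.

A

First apply β: β(D) = H, then α(H) = A. Thus (αβ)(D) = A.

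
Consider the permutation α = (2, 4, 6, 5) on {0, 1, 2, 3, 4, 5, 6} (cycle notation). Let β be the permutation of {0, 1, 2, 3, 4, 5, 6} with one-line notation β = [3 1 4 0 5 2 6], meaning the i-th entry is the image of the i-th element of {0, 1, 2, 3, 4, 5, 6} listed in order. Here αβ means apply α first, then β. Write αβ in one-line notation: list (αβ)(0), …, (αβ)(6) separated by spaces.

3 1 5 0 6 4 2

For each element, apply α then β: 0 → 0 → 3; 1 → 1 → 1; 2 → 4 → 5; 3 → 3 → 0; 4 → 6 → 6; 5 → 2 → 4; 6 → 5 → 2.
Collecting the images, αβ = [3 1 5 0 6 4 2].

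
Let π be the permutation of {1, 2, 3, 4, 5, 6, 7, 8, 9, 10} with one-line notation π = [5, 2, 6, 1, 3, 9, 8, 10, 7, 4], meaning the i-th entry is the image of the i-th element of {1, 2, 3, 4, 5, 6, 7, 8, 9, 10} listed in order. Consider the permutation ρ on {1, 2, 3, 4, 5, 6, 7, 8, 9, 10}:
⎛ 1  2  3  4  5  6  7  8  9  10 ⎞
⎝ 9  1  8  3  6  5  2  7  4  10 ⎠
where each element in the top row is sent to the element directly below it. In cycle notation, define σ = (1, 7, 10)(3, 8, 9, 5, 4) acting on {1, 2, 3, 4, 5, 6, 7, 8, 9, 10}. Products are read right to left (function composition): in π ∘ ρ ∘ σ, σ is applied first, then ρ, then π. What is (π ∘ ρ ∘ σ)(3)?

8

Chase 3: σ(3) = 8; ρ(8) = 7; π(7) = 8. Hence (π ∘ ρ ∘ σ)(3) = 8.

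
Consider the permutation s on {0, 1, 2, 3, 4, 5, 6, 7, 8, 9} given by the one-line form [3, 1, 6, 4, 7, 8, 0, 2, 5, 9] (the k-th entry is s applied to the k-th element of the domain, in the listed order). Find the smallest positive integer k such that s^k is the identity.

6

Decomposing into disjoint cycles gives cycle lengths 6, 2, 1, 1.
Since disjoint cycles commute, ord(s) = lcm(6, 2) = 6.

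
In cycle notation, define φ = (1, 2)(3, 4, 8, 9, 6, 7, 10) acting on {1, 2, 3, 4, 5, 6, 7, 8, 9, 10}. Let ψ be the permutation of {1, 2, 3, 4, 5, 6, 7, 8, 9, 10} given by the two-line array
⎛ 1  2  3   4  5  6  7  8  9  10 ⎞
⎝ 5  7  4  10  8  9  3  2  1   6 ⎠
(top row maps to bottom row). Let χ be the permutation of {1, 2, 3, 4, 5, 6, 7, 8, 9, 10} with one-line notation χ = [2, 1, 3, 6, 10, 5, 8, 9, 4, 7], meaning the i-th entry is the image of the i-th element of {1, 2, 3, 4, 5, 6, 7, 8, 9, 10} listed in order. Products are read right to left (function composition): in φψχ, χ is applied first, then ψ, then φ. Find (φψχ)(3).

Apply the permutations in order: χ(3) = 3, then ψ(3) = 4, then φ(4) = 8. So (φψχ)(3) = 8.

8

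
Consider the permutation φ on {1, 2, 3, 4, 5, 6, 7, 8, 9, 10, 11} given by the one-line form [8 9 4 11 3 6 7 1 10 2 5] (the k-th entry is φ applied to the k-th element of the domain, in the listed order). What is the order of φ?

Decomposing into disjoint cycles gives cycle lengths 4, 3, 2, 1, 1.
The order is lcm(4, 3, 2) = 12.

12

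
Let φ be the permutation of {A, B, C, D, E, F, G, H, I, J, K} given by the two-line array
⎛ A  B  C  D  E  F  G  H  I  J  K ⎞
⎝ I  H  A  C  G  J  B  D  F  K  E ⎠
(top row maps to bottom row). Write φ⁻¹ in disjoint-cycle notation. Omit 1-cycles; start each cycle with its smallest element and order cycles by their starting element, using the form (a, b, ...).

First write φ in disjoint cycles: (A, I, F, J, K, E, G, B, H, D, C).
The inverse reverses every cycle; in canonical form, φ⁻¹ = (A, C, D, H, B, G, E, K, J, F, I).

(A, C, D, H, B, G, E, K, J, F, I)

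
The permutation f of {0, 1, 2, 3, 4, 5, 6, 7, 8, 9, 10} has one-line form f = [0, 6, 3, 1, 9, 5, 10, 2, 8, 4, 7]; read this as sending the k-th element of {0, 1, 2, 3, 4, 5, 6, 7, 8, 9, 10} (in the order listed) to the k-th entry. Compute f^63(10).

3

Tracing 10 → 7 → … returns to 10 after 6 steps, so 10 lies in a 6-cycle (1, 6, 10, 7, 2, 3).
Since the cycle has length 6, f^63 acts on it the same as f^3 (63 mod 6 = 3).
Stepping 3 places around the cycle: 10 → 7 → 2 → 3.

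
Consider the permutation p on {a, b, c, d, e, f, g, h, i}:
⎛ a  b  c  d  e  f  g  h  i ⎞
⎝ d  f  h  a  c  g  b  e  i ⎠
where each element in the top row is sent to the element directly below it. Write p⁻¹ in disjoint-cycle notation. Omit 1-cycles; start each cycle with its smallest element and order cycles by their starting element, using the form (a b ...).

The cycle decomposition of p is (a d)(b f g)(c h e).
Reversing each cycle (and rotating so the smallest element leads) gives p⁻¹ = (a d)(b g f)(c e h).

(a d)(b g f)(c e h)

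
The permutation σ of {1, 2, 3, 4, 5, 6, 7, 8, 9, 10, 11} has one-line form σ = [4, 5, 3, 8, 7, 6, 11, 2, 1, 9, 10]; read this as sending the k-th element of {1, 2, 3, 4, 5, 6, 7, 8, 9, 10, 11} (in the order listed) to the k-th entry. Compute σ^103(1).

Tracing 1 → 4 → … returns to 1 after 9 steps, so 1 lies in a 9-cycle (1, 4, 8, 2, 5, 7, 11, 10, 9).
Since the cycle has length 9, σ^103 acts on it the same as σ^4 (103 mod 9 = 4).
Advancing 4 steps from 1: 1 → 4 → 8 → 2 → 5.

5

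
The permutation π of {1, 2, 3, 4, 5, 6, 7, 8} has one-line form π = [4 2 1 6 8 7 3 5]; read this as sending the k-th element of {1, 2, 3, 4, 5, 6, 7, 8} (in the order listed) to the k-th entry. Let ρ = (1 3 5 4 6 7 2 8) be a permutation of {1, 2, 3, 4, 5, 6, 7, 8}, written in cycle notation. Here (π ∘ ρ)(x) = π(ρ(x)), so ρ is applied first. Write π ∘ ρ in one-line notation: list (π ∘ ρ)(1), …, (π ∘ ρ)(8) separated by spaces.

1 5 8 7 6 3 2 4

For each element, apply ρ then π: 1 → 3 → 1; 2 → 8 → 5; 3 → 5 → 8; 4 → 6 → 7; 5 → 4 → 6; 6 → 7 → 3; 7 → 2 → 2; 8 → 1 → 4.
Collecting the images, π ∘ ρ = [1 5 8 7 6 3 2 4].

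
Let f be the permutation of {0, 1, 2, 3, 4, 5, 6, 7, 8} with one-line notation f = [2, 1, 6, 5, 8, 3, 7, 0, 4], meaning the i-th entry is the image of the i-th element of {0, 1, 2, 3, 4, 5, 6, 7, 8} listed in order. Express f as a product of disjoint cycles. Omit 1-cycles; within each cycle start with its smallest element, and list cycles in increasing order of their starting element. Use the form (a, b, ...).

(0, 2, 6, 7)(3, 5)(4, 8)

From 0: 0 → 2 → 6 → 7 → 0, closing the cycle (0, 2, 6, 7).
Continuing from each remaining unvisited element yields (0, 2, 6, 7)(3, 5)(4, 8).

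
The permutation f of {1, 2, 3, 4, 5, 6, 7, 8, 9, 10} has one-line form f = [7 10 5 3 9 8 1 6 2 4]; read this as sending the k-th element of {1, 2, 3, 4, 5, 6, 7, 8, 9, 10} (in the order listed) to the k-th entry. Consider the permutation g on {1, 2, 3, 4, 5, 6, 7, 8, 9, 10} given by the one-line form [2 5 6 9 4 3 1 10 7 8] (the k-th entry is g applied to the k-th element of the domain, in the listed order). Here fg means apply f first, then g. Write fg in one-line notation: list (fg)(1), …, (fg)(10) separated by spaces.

1 8 4 6 7 10 2 3 5 9

(fg)(x) = g(f(x)). Computing each image: g(f(1)) = g(7) = 1, g(f(2)) = g(10) = 8, g(f(3)) = g(5) = 4, g(f(4)) = g(3) = 6, g(f(5)) = g(9) = 7, g(f(6)) = g(8) = 10, g(f(7)) = g(1) = 2, g(f(8)) = g(6) = 3, g(f(9)) = g(2) = 5, g(f(10)) = g(4) = 9.
Hence fg = [1 8 4 6 7 10 2 3 5 9].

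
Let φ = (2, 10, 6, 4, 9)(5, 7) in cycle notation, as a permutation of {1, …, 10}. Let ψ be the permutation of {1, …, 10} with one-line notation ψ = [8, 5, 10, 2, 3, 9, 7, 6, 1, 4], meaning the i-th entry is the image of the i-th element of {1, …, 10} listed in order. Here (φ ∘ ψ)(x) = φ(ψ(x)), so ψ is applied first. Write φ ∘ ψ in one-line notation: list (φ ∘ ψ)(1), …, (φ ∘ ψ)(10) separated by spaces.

8 7 6 10 3 2 5 4 1 9

(φ ∘ ψ)(x) = φ(ψ(x)). Computing each image: φ(ψ(1)) = φ(8) = 8, φ(ψ(2)) = φ(5) = 7, φ(ψ(3)) = φ(10) = 6, φ(ψ(4)) = φ(2) = 10, φ(ψ(5)) = φ(3) = 3, φ(ψ(6)) = φ(9) = 2, φ(ψ(7)) = φ(7) = 5, φ(ψ(8)) = φ(6) = 4, φ(ψ(9)) = φ(1) = 1, φ(ψ(10)) = φ(4) = 9.
Hence φ ∘ ψ = [8 7 6 10 3 2 5 4 1 9].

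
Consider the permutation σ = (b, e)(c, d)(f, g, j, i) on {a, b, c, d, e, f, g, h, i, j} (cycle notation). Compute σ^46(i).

g

i lies in the 4-cycle (f, g, j, i).
Powers repeat with period 4 on this cycle, and 46 mod 4 = 2, so σ^46(i) = σ^2(i).
Stepping 2 places around the cycle: i → f → g.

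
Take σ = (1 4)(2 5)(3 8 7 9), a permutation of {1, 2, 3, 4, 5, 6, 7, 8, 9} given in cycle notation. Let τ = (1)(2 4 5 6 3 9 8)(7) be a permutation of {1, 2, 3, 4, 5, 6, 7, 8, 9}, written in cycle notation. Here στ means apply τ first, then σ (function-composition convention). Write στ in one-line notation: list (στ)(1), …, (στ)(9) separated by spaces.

4 1 3 2 6 8 9 5 7

(στ)(x) = σ(τ(x)). Computing each image: σ(τ(1)) = σ(1) = 4, σ(τ(2)) = σ(4) = 1, σ(τ(3)) = σ(9) = 3, σ(τ(4)) = σ(5) = 2, σ(τ(5)) = σ(6) = 6, σ(τ(6)) = σ(3) = 8, σ(τ(7)) = σ(7) = 9, σ(τ(8)) = σ(2) = 5, σ(τ(9)) = σ(8) = 7.
Hence στ = [4 1 3 2 6 8 9 5 7].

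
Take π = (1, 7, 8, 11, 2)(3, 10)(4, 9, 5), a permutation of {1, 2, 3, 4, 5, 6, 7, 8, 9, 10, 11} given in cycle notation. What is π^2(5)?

5 lies in the 3-cycle (4, 9, 5).
Stepping 2 places around the cycle: 5 → 4 → 9.

9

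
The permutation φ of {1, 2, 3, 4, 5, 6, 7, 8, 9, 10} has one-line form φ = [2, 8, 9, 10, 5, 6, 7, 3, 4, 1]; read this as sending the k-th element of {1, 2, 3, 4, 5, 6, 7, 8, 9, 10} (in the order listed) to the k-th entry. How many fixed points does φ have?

The fixed points (elements with φ(x) = x) are {5, 6, 7}, so there are 3.

3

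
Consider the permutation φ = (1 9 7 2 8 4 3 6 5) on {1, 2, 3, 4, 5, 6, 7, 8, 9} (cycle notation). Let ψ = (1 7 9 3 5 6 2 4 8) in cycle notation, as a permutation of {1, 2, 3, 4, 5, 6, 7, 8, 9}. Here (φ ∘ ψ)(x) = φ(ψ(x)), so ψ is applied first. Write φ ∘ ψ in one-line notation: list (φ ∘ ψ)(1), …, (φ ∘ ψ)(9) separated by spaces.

(φ ∘ ψ)(x) = φ(ψ(x)). Computing each image: φ(ψ(1)) = φ(7) = 2, φ(ψ(2)) = φ(4) = 3, φ(ψ(3)) = φ(5) = 1, φ(ψ(4)) = φ(8) = 4, φ(ψ(5)) = φ(6) = 5, φ(ψ(6)) = φ(2) = 8, φ(ψ(7)) = φ(9) = 7, φ(ψ(8)) = φ(1) = 9, φ(ψ(9)) = φ(3) = 6.
Hence φ ∘ ψ = [2 3 1 4 5 8 7 9 6].

2 3 1 4 5 8 7 9 6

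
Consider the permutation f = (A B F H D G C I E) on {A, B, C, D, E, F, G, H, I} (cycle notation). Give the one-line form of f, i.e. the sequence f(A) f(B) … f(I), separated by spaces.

Image by image: A→B, B→F, C→I, D→G, E→A, F→H, G→C, H→D, I→E.
Listing these in domain order gives B F I G A H C D E.

B F I G A H C D E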